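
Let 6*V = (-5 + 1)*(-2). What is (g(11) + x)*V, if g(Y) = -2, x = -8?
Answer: -40/3 ≈ -13.333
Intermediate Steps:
V = 4/3 (V = ((-5 + 1)*(-2))/6 = (-4*(-2))/6 = (⅙)*8 = 4/3 ≈ 1.3333)
(g(11) + x)*V = (-2 - 8)*(4/3) = -10*4/3 = -40/3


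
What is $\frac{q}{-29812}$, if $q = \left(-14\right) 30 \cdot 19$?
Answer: $\frac{1995}{7453} \approx 0.26768$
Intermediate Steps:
$q = -7980$ ($q = \left(-420\right) 19 = -7980$)
$\frac{q}{-29812} = - \frac{7980}{-29812} = \left(-7980\right) \left(- \frac{1}{29812}\right) = \frac{1995}{7453}$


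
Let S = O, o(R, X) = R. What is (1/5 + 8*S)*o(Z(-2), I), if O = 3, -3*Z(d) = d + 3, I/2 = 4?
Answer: -121/15 ≈ -8.0667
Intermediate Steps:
I = 8 (I = 2*4 = 8)
Z(d) = -1 - d/3 (Z(d) = -(d + 3)/3 = -(3 + d)/3 = -1 - d/3)
S = 3
(1/5 + 8*S)*o(Z(-2), I) = (1/5 + 8*3)*(-1 - 1/3*(-2)) = (1/5 + 24)*(-1 + 2/3) = (121/5)*(-1/3) = -121/15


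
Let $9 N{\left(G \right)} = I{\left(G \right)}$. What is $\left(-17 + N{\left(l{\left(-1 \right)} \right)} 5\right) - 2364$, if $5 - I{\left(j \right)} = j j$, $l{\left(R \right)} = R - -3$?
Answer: $- \frac{21424}{9} \approx -2380.4$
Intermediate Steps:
$l{\left(R \right)} = 3 + R$ ($l{\left(R \right)} = R + 3 = 3 + R$)
$I{\left(j \right)} = 5 - j^{2}$ ($I{\left(j \right)} = 5 - j j = 5 - j^{2}$)
$N{\left(G \right)} = \frac{5}{9} - \frac{G^{2}}{9}$ ($N{\left(G \right)} = \frac{5 - G^{2}}{9} = \frac{5}{9} - \frac{G^{2}}{9}$)
$\left(-17 + N{\left(l{\left(-1 \right)} \right)} 5\right) - 2364 = \left(-17 + \left(\frac{5}{9} - \frac{\left(3 - 1\right)^{2}}{9}\right) 5\right) - 2364 = \left(-17 + \left(\frac{5}{9} - \frac{2^{2}}{9}\right) 5\right) - 2364 = \left(-17 + \left(\frac{5}{9} - \frac{4}{9}\right) 5\right) - 2364 = \left(-17 + \frac{1}{9} \cdot 5\right) - 2364 = \left(-17 + \frac{5}{9}\right) - 2364 = - \frac{148}{9} - 2364 = - \frac{21424}{9}$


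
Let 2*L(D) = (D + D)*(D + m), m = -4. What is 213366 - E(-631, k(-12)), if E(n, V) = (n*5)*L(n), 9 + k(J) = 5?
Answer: 1264374541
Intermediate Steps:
L(D) = D*(-4 + D) (L(D) = ((D + D)*(D - 4))/2 = ((2*D)*(-4 + D))/2 = (2*D*(-4 + D))/2 = D*(-4 + D))
k(J) = -4 (k(J) = -9 + 5 = -4)
E(n, V) = 5*n²*(-4 + n) (E(n, V) = (n*5)*(n*(-4 + n)) = (5*n)*(n*(-4 + n)) = 5*n²*(-4 + n))
213366 - E(-631, k(-12)) = 213366 - 5*(-631)²*(-4 - 631) = 213366 - 5*398161*(-635) = 213366 - 1*(-1264161175) = 213366 + 1264161175 = 1264374541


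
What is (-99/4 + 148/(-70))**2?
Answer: 14145121/19600 ≈ 721.69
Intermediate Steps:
(-99/4 + 148/(-70))**2 = (-99*1/4 + 148*(-1/70))**2 = (-99/4 - 74/35)**2 = (-3761/140)**2 = 14145121/19600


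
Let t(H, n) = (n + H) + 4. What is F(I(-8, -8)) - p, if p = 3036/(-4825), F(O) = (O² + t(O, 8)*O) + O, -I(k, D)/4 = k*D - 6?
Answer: 504852436/4825 ≈ 1.0463e+5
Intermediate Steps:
t(H, n) = 4 + H + n (t(H, n) = (H + n) + 4 = 4 + H + n)
I(k, D) = 24 - 4*D*k (I(k, D) = -4*(k*D - 6) = -4*(D*k - 6) = -4*(-6 + D*k) = 24 - 4*D*k)
F(O) = O + O² + O*(12 + O) (F(O) = (O² + (4 + O + 8)*O) + O = (O² + (12 + O)*O) + O = (O² + O*(12 + O)) + O = O + O² + O*(12 + O))
p = -3036/4825 (p = 3036*(-1/4825) = -3036/4825 ≈ -0.62922)
F(I(-8, -8)) - p = (24 - 4*(-8)*(-8))*(13 + 2*(24 - 4*(-8)*(-8))) - 1*(-3036/4825) = (24 - 256)*(13 + 2*(24 - 256)) + 3036/4825 = -232*(13 + 2*(-232)) + 3036/4825 = -232*(13 - 464) + 3036/4825 = -232*(-451) + 3036/4825 = 104632 + 3036/4825 = 504852436/4825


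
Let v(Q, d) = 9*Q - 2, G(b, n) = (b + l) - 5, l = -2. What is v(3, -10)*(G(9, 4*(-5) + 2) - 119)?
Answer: -2925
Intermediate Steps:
G(b, n) = -7 + b (G(b, n) = (b - 2) - 5 = (-2 + b) - 5 = -7 + b)
v(Q, d) = -2 + 9*Q
v(3, -10)*(G(9, 4*(-5) + 2) - 119) = (-2 + 9*3)*((-7 + 9) - 119) = (-2 + 27)*(2 - 119) = 25*(-117) = -2925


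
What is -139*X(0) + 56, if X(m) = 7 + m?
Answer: -917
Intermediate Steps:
-139*X(0) + 56 = -139*(7 + 0) + 56 = -139*7 + 56 = -973 + 56 = -917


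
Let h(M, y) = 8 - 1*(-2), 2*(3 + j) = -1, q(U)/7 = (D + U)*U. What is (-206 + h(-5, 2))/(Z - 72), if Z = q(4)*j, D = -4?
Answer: 49/18 ≈ 2.7222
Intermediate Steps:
q(U) = 7*U*(-4 + U) (q(U) = 7*((-4 + U)*U) = 7*(U*(-4 + U)) = 7*U*(-4 + U))
j = -7/2 (j = -3 + (½)*(-1) = -3 - ½ = -7/2 ≈ -3.5000)
h(M, y) = 10 (h(M, y) = 8 + 2 = 10)
Z = 0 (Z = (7*4*(-4 + 4))*(-7/2) = (7*4*0)*(-7/2) = 0*(-7/2) = 0)
(-206 + h(-5, 2))/(Z - 72) = (-206 + 10)/(0 - 72) = -196/(-72) = -196*(-1/72) = 49/18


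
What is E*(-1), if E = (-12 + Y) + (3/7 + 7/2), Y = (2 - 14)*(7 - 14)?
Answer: -1063/14 ≈ -75.929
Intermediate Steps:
Y = 84 (Y = -12*(-7) = 84)
E = 1063/14 (E = (-12 + 84) + (3/7 + 7/2) = 72 + (3*(⅐) + 7*(½)) = 72 + (3/7 + 7/2) = 72 + 55/14 = 1063/14 ≈ 75.929)
E*(-1) = (1063/14)*(-1) = -1063/14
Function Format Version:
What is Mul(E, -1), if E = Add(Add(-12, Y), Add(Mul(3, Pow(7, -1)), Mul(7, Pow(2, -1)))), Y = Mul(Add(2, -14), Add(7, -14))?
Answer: Rational(-1063, 14) ≈ -75.929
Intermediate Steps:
Y = 84 (Y = Mul(-12, -7) = 84)
E = Rational(1063, 14) (E = Add(Add(-12, 84), Add(Mul(3, Pow(7, -1)), Mul(7, Pow(2, -1)))) = Add(72, Add(Mul(3, Rational(1, 7)), Mul(7, Rational(1, 2)))) = Add(72, Add(Rational(3, 7), Rational(7, 2))) = Add(72, Rational(55, 14)) = Rational(1063, 14) ≈ 75.929)
Mul(E, -1) = Mul(Rational(1063, 14), -1) = Rational(-1063, 14)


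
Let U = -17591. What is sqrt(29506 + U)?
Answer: sqrt(11915) ≈ 109.16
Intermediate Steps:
sqrt(29506 + U) = sqrt(29506 - 17591) = sqrt(11915)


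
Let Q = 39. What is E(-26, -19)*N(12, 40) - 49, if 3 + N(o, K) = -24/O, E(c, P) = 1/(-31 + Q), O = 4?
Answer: -401/8 ≈ -50.125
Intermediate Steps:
E(c, P) = ⅛ (E(c, P) = 1/(-31 + 39) = 1/8 = ⅛)
N(o, K) = -9 (N(o, K) = -3 - 24/4 = -3 - 24*¼ = -3 - 6 = -9)
E(-26, -19)*N(12, 40) - 49 = (⅛)*(-9) - 49 = -9/8 - 49 = -401/8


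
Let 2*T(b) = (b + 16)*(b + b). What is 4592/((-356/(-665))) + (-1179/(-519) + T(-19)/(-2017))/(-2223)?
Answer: 65797961199120/7670770003 ≈ 8577.8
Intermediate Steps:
T(b) = b*(16 + b) (T(b) = ((b + 16)*(b + b))/2 = ((16 + b)*(2*b))/2 = (2*b*(16 + b))/2 = b*(16 + b))
4592/((-356/(-665))) + (-1179/(-519) + T(-19)/(-2017))/(-2223) = 4592/((-356/(-665))) + (-1179/(-519) - 19*(16 - 19)/(-2017))/(-2223) = 4592/((-356*(-1/665))) + (-1179*(-1/519) - 19*(-3)*(-1/2017))*(-1/2223) = 4592/(356/665) + (393/173 + 57*(-1/2017))*(-1/2223) = 4592*(665/356) + (393/173 - 57/2017)*(-1/2223) = 763420/89 + (782820/348941)*(-1/2223) = 763420/89 - 86980/86188427 = 65797961199120/7670770003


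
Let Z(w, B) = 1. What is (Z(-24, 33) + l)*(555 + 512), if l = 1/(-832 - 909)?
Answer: 1856580/1741 ≈ 1066.4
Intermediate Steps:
l = -1/1741 (l = 1/(-1741) = -1/1741 ≈ -0.00057438)
(Z(-24, 33) + l)*(555 + 512) = (1 - 1/1741)*(555 + 512) = (1740/1741)*1067 = 1856580/1741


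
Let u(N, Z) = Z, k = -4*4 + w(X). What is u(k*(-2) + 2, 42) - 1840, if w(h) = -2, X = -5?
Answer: -1798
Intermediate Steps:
k = -18 (k = -4*4 - 2 = -16 - 2 = -18)
u(k*(-2) + 2, 42) - 1840 = 42 - 1840 = -1798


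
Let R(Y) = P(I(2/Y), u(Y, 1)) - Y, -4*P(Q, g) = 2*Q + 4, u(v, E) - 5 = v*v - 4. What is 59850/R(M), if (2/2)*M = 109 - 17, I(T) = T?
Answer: -5506200/8557 ≈ -643.47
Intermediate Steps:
u(v, E) = 1 + v² (u(v, E) = 5 + (v*v - 4) = 5 + (v² - 4) = 5 + (-4 + v²) = 1 + v²)
P(Q, g) = -1 - Q/2 (P(Q, g) = -(2*Q + 4)/4 = -(4 + 2*Q)/4 = -1 - Q/2)
M = 92 (M = 109 - 17 = 92)
R(Y) = -1 - Y - 1/Y (R(Y) = (-1 - 1/Y) - Y = -1 - Y - 1/Y)
59850/R(M) = 59850/(-1 - 1*92 - 1/92) = 59850/(-1 - 92 - 1*1/92) = 59850/(-1 - 92 - 1/92) = 59850/(-8557/92) = 59850*(-92/8557) = -5506200/8557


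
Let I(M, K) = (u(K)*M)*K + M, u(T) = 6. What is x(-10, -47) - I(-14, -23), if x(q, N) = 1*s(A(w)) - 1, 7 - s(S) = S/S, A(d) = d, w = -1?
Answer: -1913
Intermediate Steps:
s(S) = 6 (s(S) = 7 - S/S = 7 - 1*1 = 7 - 1 = 6)
x(q, N) = 5 (x(q, N) = 1*6 - 1 = 6 - 1 = 5)
I(M, K) = M + 6*K*M (I(M, K) = (6*M)*K + M = 6*K*M + M = M + 6*K*M)
x(-10, -47) - I(-14, -23) = 5 - (-14)*(1 + 6*(-23)) = 5 - (-14)*(1 - 138) = 5 - (-14)*(-137) = 5 - 1*1918 = 5 - 1918 = -1913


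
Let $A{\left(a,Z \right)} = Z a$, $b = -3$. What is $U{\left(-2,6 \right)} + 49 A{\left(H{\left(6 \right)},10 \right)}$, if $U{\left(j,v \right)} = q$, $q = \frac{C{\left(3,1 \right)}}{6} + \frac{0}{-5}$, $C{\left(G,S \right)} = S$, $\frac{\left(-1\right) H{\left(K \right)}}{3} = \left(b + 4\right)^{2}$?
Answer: $- \frac{8819}{6} \approx -1469.8$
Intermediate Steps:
$H{\left(K \right)} = -3$ ($H{\left(K \right)} = - 3 \left(-3 + 4\right)^{2} = - 3 \cdot 1^{2} = \left(-3\right) 1 = -3$)
$q = \frac{1}{6}$ ($q = 1 \cdot \frac{1}{6} + \frac{0}{-5} = 1 \cdot \frac{1}{6} + 0 \left(- \frac{1}{5}\right) = \frac{1}{6} + 0 = \frac{1}{6} \approx 0.16667$)
$U{\left(j,v \right)} = \frac{1}{6}$
$U{\left(-2,6 \right)} + 49 A{\left(H{\left(6 \right)},10 \right)} = \frac{1}{6} + 49 \cdot 10 \left(-3\right) = \frac{1}{6} + 49 \left(-30\right) = \frac{1}{6} - 1470 = - \frac{8819}{6}$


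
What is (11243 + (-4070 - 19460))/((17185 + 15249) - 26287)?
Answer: -12287/6147 ≈ -1.9989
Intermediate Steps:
(11243 + (-4070 - 19460))/((17185 + 15249) - 26287) = (11243 - 23530)/(32434 - 26287) = -12287/6147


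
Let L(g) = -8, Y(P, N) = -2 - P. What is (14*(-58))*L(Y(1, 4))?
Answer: 6496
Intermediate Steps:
(14*(-58))*L(Y(1, 4)) = (14*(-58))*(-8) = -812*(-8) = 6496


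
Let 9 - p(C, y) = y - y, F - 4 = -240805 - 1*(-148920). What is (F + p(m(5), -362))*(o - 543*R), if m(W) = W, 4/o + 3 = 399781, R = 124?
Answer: 1236498462885312/199889 ≈ 6.1859e+9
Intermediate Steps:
F = -91881 (F = 4 + (-240805 - 1*(-148920)) = 4 + (-240805 + 148920) = 4 - 91885 = -91881)
o = 2/199889 (o = 4/(-3 + 399781) = 4/399778 = 4*(1/399778) = 2/199889 ≈ 1.0006e-5)
p(C, y) = 9 (p(C, y) = 9 - (y - y) = 9 - 1*0 = 9 + 0 = 9)
(F + p(m(5), -362))*(o - 543*R) = (-91881 + 9)*(2/199889 - 543*124) = -91872*(2/199889 - 67332) = -91872*(-13458926146/199889) = 1236498462885312/199889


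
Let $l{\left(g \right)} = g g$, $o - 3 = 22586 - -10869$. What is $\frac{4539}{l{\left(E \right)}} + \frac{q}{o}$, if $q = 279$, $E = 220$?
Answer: $\frac{82684731}{809683600} \approx 0.10212$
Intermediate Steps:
$o = 33458$ ($o = 3 + \left(22586 - -10869\right) = 3 + \left(22586 + 10869\right) = 3 + 33455 = 33458$)
$l{\left(g \right)} = g^{2}$
$\frac{4539}{l{\left(E \right)}} + \frac{q}{o} = \frac{4539}{220^{2}} + \frac{279}{33458} = \frac{4539}{48400} + 279 \cdot \frac{1}{33458} = 4539 \cdot \frac{1}{48400} + \frac{279}{33458} = \frac{4539}{48400} + \frac{279}{33458} = \frac{82684731}{809683600}$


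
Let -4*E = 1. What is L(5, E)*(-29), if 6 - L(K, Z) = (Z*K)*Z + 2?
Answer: -1711/16 ≈ -106.94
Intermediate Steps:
E = -¼ (E = -¼*1 = -¼ ≈ -0.25000)
L(K, Z) = 4 - K*Z² (L(K, Z) = 6 - ((Z*K)*Z + 2) = 6 - ((K*Z)*Z + 2) = 6 - (K*Z² + 2) = 6 - (2 + K*Z²) = 6 + (-2 - K*Z²) = 4 - K*Z²)
L(5, E)*(-29) = (4 - 1*5*(-¼)²)*(-29) = (4 - 1*5*1/16)*(-29) = (4 - 5/16)*(-29) = (59/16)*(-29) = -1711/16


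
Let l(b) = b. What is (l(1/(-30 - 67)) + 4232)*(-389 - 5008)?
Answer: -2215484691/97 ≈ -2.2840e+7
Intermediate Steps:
(l(1/(-30 - 67)) + 4232)*(-389 - 5008) = (1/(-30 - 67) + 4232)*(-389 - 5008) = (1/(-97) + 4232)*(-5397) = (-1/97 + 4232)*(-5397) = (410503/97)*(-5397) = -2215484691/97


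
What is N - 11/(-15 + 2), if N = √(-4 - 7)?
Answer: 11/13 + I*√11 ≈ 0.84615 + 3.3166*I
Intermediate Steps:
N = I*√11 (N = √(-11) = I*√11 ≈ 3.3166*I)
N - 11/(-15 + 2) = I*√11 - 11/(-15 + 2) = I*√11 - 11/(-13) = I*√11 - 1/13*(-11) = I*√11 + 11/13 = 11/13 + I*√11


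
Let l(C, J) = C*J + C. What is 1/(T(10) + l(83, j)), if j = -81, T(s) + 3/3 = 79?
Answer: -1/6562 ≈ -0.00015239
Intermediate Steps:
T(s) = 78 (T(s) = -1 + 79 = 78)
l(C, J) = C + C*J
1/(T(10) + l(83, j)) = 1/(78 + 83*(1 - 81)) = 1/(78 + 83*(-80)) = 1/(78 - 6640) = 1/(-6562) = -1/6562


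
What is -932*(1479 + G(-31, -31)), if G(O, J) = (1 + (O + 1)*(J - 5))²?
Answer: -1090477280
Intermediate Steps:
G(O, J) = (1 + (1 + O)*(-5 + J))²
-932*(1479 + G(-31, -31)) = -932*(1479 + (-4 - 31 - 5*(-31) - 31*(-31))²) = -932*(1479 + (-4 - 31 + 155 + 961)²) = -932*(1479 + 1081²) = -932*(1479 + 1168561) = -932*1170040 = -1090477280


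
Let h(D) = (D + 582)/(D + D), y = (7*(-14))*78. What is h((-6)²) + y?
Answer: -91625/12 ≈ -7635.4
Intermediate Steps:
y = -7644 (y = -98*78 = -7644)
h(D) = (582 + D)/(2*D) (h(D) = (582 + D)/((2*D)) = (582 + D)*(1/(2*D)) = (582 + D)/(2*D))
h((-6)²) + y = (582 + (-6)²)/(2*((-6)²)) - 7644 = (½)*(582 + 36)/36 - 7644 = (½)*(1/36)*618 - 7644 = 103/12 - 7644 = -91625/12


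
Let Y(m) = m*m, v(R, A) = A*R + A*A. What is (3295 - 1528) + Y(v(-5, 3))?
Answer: 1803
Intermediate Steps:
v(R, A) = A² + A*R (v(R, A) = A*R + A² = A² + A*R)
Y(m) = m²
(3295 - 1528) + Y(v(-5, 3)) = (3295 - 1528) + (3*(3 - 5))² = 1767 + (3*(-2))² = 1767 + (-6)² = 1767 + 36 = 1803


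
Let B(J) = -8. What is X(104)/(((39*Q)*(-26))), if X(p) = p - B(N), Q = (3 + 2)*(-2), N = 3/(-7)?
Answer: 28/2535 ≈ 0.011045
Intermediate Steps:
N = -3/7 (N = 3*(-⅐) = -3/7 ≈ -0.42857)
Q = -10 (Q = 5*(-2) = -10)
X(p) = 8 + p (X(p) = p - 1*(-8) = p + 8 = 8 + p)
X(104)/(((39*Q)*(-26))) = (8 + 104)/(((39*(-10))*(-26))) = 112/((-390*(-26))) = 112/10140 = 112*(1/10140) = 28/2535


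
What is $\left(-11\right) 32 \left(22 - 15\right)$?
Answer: $-2464$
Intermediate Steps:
$\left(-11\right) 32 \left(22 - 15\right) = \left(-352\right) 7 = -2464$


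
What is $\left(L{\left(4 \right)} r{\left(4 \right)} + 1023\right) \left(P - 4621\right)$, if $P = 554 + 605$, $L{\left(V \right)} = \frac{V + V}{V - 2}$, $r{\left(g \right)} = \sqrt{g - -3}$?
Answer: $-3541626 - 13848 \sqrt{7} \approx -3.5783 \cdot 10^{6}$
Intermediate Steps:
$r{\left(g \right)} = \sqrt{3 + g}$ ($r{\left(g \right)} = \sqrt{g + 3} = \sqrt{3 + g}$)
$L{\left(V \right)} = \frac{2 V}{-2 + V}$
$P = 1159$
$\left(L{\left(4 \right)} r{\left(4 \right)} + 1023\right) \left(P - 4621\right) = \left(2 \cdot 4 \frac{1}{-2 + 4} \sqrt{3 + 4} + 1023\right) \left(1159 - 4621\right) = \left(2 \cdot 4 \cdot \frac{1}{2} \sqrt{7} + 1023\right) \left(-3462\right) = \left(4 \sqrt{7} + 1023\right) \left(-3462\right) = \left(1023 + 4 \sqrt{7}\right) \left(-3462\right) = -3541626 - 13848 \sqrt{7}$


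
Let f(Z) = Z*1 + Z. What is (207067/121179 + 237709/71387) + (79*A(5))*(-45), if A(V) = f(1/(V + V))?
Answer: -6106993118263/8650605273 ≈ -705.96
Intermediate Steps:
f(Z) = 2*Z (f(Z) = Z + Z = 2*Z)
A(V) = 1/V (A(V) = 2/(V + V) = 2/((2*V)) = 2*(1/(2*V)) = 1/V)
(207067/121179 + 237709/71387) + (79*A(5))*(-45) = (207067/121179 + 237709/71387) + (79/5)*(-45) = 43587230840/8650605273 - 711 = -6106993118263/8650605273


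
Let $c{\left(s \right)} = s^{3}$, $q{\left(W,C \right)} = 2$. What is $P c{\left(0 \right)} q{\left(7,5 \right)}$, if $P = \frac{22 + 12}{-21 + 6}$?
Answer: $0$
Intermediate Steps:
$P = - \frac{34}{15}$ ($P = \frac{34}{-15} = 34 \left(- \frac{1}{15}\right) = - \frac{34}{15} \approx -2.2667$)
$P c{\left(0 \right)} q{\left(7,5 \right)} = - \frac{34 \cdot 0^{3}}{15} \cdot 2 = \left(- \frac{34}{15}\right) 0 \cdot 2 = 0 \cdot 2 = 0$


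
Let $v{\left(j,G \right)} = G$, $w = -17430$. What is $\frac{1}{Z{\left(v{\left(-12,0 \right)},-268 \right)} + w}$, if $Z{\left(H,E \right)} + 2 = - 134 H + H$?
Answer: $- \frac{1}{17432} \approx -5.7366 \cdot 10^{-5}$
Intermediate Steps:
$Z{\left(H,E \right)} = -2 - 133 H$ ($Z{\left(H,E \right)} = -2 + \left(- 134 H + H\right) = -2 - 133 H$)
$\frac{1}{Z{\left(v{\left(-12,0 \right)},-268 \right)} + w} = \frac{1}{\left(-2 - 0\right) - 17430} = \frac{1}{\left(-2 + 0\right) - 17430} = \frac{1}{-2 - 17430} = \frac{1}{-17432} = - \frac{1}{17432}$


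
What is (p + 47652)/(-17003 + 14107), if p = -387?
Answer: -47265/2896 ≈ -16.321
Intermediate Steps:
(p + 47652)/(-17003 + 14107) = (-387 + 47652)/(-17003 + 14107) = 47265/(-2896) = 47265*(-1/2896) = -47265/2896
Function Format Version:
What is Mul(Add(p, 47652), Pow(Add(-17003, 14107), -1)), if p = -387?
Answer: Rational(-47265, 2896) ≈ -16.321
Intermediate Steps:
Mul(Add(p, 47652), Pow(Add(-17003, 14107), -1)) = Mul(Add(-387, 47652), Pow(Add(-17003, 14107), -1)) = Mul(47265, Pow(-2896, -1)) = Mul(47265, Rational(-1, 2896)) = Rational(-47265, 2896)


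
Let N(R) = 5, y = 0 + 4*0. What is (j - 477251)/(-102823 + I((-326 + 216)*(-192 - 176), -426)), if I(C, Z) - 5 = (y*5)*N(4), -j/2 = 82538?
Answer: 642327/102818 ≈ 6.2472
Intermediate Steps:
y = 0 (y = 0 + 0 = 0)
j = -165076 (j = -2*82538 = -165076)
I(C, Z) = 5 (I(C, Z) = 5 + (0*5)*5 = 5 + 0*5 = 5 + 0 = 5)
(j - 477251)/(-102823 + I((-326 + 216)*(-192 - 176), -426)) = (-165076 - 477251)/(-102823 + 5) = -642327/(-102818) = -642327*(-1/102818) = 642327/102818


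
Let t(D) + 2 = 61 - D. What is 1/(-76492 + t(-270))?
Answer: -1/76163 ≈ -1.3130e-5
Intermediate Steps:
t(D) = 59 - D (t(D) = -2 + (61 - D) = 59 - D)
1/(-76492 + t(-270)) = 1/(-76492 + (59 - 1*(-270))) = 1/(-76492 + (59 + 270)) = 1/(-76492 + 329) = 1/(-76163) = -1/76163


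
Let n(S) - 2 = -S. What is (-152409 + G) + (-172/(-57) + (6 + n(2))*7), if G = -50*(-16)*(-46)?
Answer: -10782347/57 ≈ -1.8916e+5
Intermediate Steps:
n(S) = 2 - S
G = -36800 (G = 800*(-46) = -36800)
(-152409 + G) + (-172/(-57) + (6 + n(2))*7) = (-152409 - 36800) + (-172/(-57) + (6 + (2 - 1*2))*7) = -189209 + (-172*(-1/57) + (6 + (2 - 2))*7) = -189209 + (172/57 + (6 + 0)*7) = -189209 + (172/57 + 6*7) = -189209 + (172/57 + 42) = -189209 + 2566/57 = -10782347/57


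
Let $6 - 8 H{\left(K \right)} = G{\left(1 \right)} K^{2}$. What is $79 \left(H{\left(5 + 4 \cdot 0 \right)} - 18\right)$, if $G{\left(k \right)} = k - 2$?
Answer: $- \frac{8927}{8} \approx -1115.9$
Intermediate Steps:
$G{\left(k \right)} = -2 + k$
$H{\left(K \right)} = \frac{3}{4} + \frac{K^{2}}{8}$ ($H{\left(K \right)} = \frac{3}{4} - \frac{\left(-2 + 1\right) K^{2}}{8} = \frac{3}{4} - \frac{\left(-1\right) K^{2}}{8} = \frac{3}{4} + \frac{K^{2}}{8}$)
$79 \left(H{\left(5 + 4 \cdot 0 \right)} - 18\right) = 79 \left(\left(\frac{3}{4} + \frac{\left(5 + 4 \cdot 0\right)^{2}}{8}\right) - 18\right) = 79 \left(\left(\frac{3}{4} + \frac{\left(5 + 0\right)^{2}}{8}\right) - 18\right) = 79 \left(\left(\frac{3}{4} + \frac{5^{2}}{8}\right) - 18\right) = 79 \left(\left(\frac{3}{4} + \frac{1}{8} \cdot 25\right) - 18\right) = 79 \left(\left(\frac{3}{4} + \frac{25}{8}\right) - 18\right) = 79 \left(\frac{31}{8} - 18\right) = 79 \left(- \frac{113}{8}\right) = - \frac{8927}{8}$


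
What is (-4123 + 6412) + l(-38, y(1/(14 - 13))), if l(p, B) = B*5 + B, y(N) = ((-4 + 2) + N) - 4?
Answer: 2259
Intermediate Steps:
y(N) = -6 + N (y(N) = (-2 + N) - 4 = -6 + N)
l(p, B) = 6*B (l(p, B) = 5*B + B = 6*B)
(-4123 + 6412) + l(-38, y(1/(14 - 13))) = (-4123 + 6412) + 6*(-6 + 1/(14 - 13)) = 2289 + 6*(-6 + 1/1) = 2289 + 6*(-6 + 1) = 2289 + 6*(-5) = 2289 - 30 = 2259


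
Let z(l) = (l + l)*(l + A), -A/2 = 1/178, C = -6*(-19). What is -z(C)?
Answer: -2313060/89 ≈ -25989.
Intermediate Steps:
C = 114
A = -1/89 (A = -2/178 = -2*1/178 = -1/89 ≈ -0.011236)
z(l) = 2*l*(-1/89 + l) (z(l) = (l + l)*(l - 1/89) = (2*l)*(-1/89 + l) = 2*l*(-1/89 + l))
-z(C) = -2*114*(-1 + 89*114)/89 = -2*114*(-1 + 10146)/89 = -2*114*10145/89 = -1*2313060/89 = -2313060/89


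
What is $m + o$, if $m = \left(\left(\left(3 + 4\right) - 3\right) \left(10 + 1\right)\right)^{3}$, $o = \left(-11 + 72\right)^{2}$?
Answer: $88905$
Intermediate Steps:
$o = 3721$ ($o = 61^{2} = 3721$)
$m = 85184$ ($m = \left(\left(7 - 3\right) 11\right)^{3} = \left(4 \cdot 11\right)^{3} = 44^{3} = 85184$)
$m + o = 85184 + 3721 = 88905$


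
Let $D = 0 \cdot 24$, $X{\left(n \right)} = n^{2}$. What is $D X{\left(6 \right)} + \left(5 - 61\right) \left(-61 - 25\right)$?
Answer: $4816$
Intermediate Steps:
$D = 0$
$D X{\left(6 \right)} + \left(5 - 61\right) \left(-61 - 25\right) = 0 \cdot 6^{2} + \left(5 - 61\right) \left(-61 - 25\right) = 0 \cdot 36 - -4816 = 0 + 4816 = 4816$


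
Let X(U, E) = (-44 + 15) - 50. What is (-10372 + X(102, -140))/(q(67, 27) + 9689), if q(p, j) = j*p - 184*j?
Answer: -10451/6530 ≈ -1.6005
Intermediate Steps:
X(U, E) = -79 (X(U, E) = -29 - 50 = -79)
q(p, j) = -184*j + j*p
(-10372 + X(102, -140))/(q(67, 27) + 9689) = (-10372 - 79)/(27*(-184 + 67) + 9689) = -10451/(27*(-117) + 9689) = -10451/(-3159 + 9689) = -10451/6530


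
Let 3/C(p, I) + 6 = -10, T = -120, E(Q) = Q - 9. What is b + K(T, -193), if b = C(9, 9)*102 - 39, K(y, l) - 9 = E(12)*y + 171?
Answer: -1905/8 ≈ -238.13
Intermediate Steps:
E(Q) = -9 + Q
C(p, I) = -3/16 (C(p, I) = 3/(-6 - 10) = 3/(-16) = 3*(-1/16) = -3/16)
K(y, l) = 180 + 3*y (K(y, l) = 9 + ((-9 + 12)*y + 171) = 9 + (3*y + 171) = 9 + (171 + 3*y) = 180 + 3*y)
b = -465/8 (b = -3/16*102 - 39 = -153/8 - 39 = -465/8 ≈ -58.125)
b + K(T, -193) = -465/8 + (180 + 3*(-120)) = -465/8 + (180 - 360) = -465/8 - 180 = -1905/8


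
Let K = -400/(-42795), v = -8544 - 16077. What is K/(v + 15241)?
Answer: -4/4014171 ≈ -9.9647e-7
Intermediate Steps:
v = -24621
K = 80/8559 (K = -400*(-1/42795) = 80/8559 ≈ 0.0093469)
K/(v + 15241) = 80/(8559*(-24621 + 15241)) = (80/8559)/(-9380) = (80/8559)*(-1/9380) = -4/4014171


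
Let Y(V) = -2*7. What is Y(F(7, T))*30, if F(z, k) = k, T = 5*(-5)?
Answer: -420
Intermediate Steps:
T = -25
Y(V) = -14
Y(F(7, T))*30 = -14*30 = -420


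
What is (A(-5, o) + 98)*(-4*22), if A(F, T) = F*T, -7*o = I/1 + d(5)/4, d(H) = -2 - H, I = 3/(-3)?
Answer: -59158/7 ≈ -8451.1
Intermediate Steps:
I = -1 (I = 3*(-1/3) = -1)
o = 11/28 (o = -(-1/1 + (-2 - 1*5)/4)/7 = -(-1*1 + (-2 - 5)*(1/4))/7 = -(-1 - 7*1/4)/7 = -(-1 - 7/4)/7 = -1/7*(-11/4) = 11/28 ≈ 0.39286)
(A(-5, o) + 98)*(-4*22) = (-5*11/28 + 98)*(-4*22) = (-55/28 + 98)*(-88) = (2689/28)*(-88) = -59158/7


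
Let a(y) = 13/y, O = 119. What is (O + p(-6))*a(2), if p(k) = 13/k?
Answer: 9113/12 ≈ 759.42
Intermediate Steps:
(O + p(-6))*a(2) = (119 + 13/(-6))*(13/2) = (119 + 13*(-1/6))*(13*(1/2)) = (119 - 13/6)*(13/2) = (701/6)*(13/2) = 9113/12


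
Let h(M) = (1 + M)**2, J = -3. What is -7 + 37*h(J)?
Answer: 141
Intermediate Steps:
-7 + 37*h(J) = -7 + 37*(1 - 3)**2 = -7 + 37*(-2)**2 = -7 + 37*4 = -7 + 148 = 141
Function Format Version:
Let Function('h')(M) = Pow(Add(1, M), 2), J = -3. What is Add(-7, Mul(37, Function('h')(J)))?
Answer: 141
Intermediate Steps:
Add(-7, Mul(37, Function('h')(J))) = Add(-7, Mul(37, Pow(Add(1, -3), 2))) = Add(-7, Mul(37, Pow(-2, 2))) = Add(-7, Mul(37, 4)) = Add(-7, 148) = 141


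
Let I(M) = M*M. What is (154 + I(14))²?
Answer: 122500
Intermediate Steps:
I(M) = M²
(154 + I(14))² = (154 + 14²)² = (154 + 196)² = 350² = 122500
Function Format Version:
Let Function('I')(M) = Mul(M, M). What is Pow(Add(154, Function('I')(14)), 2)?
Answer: 122500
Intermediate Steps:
Function('I')(M) = Pow(M, 2)
Pow(Add(154, Function('I')(14)), 2) = Pow(Add(154, Pow(14, 2)), 2) = Pow(Add(154, 196), 2) = Pow(350, 2) = 122500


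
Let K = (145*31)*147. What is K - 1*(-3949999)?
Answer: 4610764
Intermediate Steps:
K = 660765 (K = 4495*147 = 660765)
K - 1*(-3949999) = 660765 - 1*(-3949999) = 660765 + 3949999 = 4610764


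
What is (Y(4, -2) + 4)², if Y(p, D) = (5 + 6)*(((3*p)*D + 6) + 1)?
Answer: 33489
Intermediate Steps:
Y(p, D) = 77 + 33*D*p (Y(p, D) = 11*((3*D*p + 6) + 1) = 11*((6 + 3*D*p) + 1) = 11*(7 + 3*D*p) = 77 + 33*D*p)
(Y(4, -2) + 4)² = ((77 + 33*(-2)*4) + 4)² = ((77 - 264) + 4)² = (-187 + 4)² = (-183)² = 33489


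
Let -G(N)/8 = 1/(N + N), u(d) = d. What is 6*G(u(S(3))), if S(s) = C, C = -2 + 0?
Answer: 12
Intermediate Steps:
C = -2
S(s) = -2
G(N) = -4/N (G(N) = -8/(N + N) = -8*1/(2*N) = -4/N)
6*G(u(S(3))) = 6*(-4/(-2)) = 6*(-4*(-1/2)) = 6*2 = 12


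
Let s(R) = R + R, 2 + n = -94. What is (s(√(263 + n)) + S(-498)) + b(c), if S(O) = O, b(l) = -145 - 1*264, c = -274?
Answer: -907 + 2*√167 ≈ -881.15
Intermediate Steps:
n = -96 (n = -2 - 94 = -96)
b(l) = -409 (b(l) = -145 - 264 = -409)
s(R) = 2*R
(s(√(263 + n)) + S(-498)) + b(c) = (2*√(263 - 96) - 498) - 409 = (2*√167 - 498) - 409 = (-498 + 2*√167) - 409 = -907 + 2*√167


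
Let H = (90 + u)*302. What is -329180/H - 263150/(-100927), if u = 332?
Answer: 519435/21295597 ≈ 0.024392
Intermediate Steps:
H = 127444 (H = (90 + 332)*302 = 422*302 = 127444)
-329180/H - 263150/(-100927) = -329180/127444 - 263150/(-100927) = -329180*1/127444 - 263150*(-1/100927) = -545/211 + 263150/100927 = 519435/21295597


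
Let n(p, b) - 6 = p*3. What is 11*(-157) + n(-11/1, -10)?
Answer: -1754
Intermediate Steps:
n(p, b) = 6 + 3*p (n(p, b) = 6 + p*3 = 6 + 3*p)
11*(-157) + n(-11/1, -10) = 11*(-157) + (6 + 3*(-11/1)) = -1727 + (6 + 3*(-11*1)) = -1727 + (6 + 3*(-11)) = -1727 + (6 - 33) = -1727 - 27 = -1754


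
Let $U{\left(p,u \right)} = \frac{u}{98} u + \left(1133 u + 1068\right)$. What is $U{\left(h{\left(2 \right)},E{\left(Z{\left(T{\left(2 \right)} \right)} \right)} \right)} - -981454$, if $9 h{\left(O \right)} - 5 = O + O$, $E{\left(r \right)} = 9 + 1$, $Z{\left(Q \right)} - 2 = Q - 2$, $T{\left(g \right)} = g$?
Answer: $\frac{48698798}{49} \approx 9.9385 \cdot 10^{5}$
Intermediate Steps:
$Z{\left(Q \right)} = Q$ ($Z{\left(Q \right)} = 2 + \left(Q - 2\right) = 2 + \left(-2 + Q\right) = Q$)
$E{\left(r \right)} = 10$
$h{\left(O \right)} = \frac{5}{9} + \frac{2 O}{9}$ ($h{\left(O \right)} = \frac{5}{9} + \frac{O + O}{9} = \frac{5}{9} + \frac{2 O}{9}$)
$U{\left(p,u \right)} = 1068 + 1133 u + \frac{u^{2}}{98}$ ($U{\left(p,u \right)} = u \frac{1}{98} u + \left(1068 + 1133 u\right) = \frac{u}{98} u + \left(1068 + 1133 u\right) = \frac{u^{2}}{98} + \left(1068 + 1133 u\right) = 1068 + 1133 u + \frac{u^{2}}{98}$)
$U{\left(h{\left(2 \right)},E{\left(Z{\left(T{\left(2 \right)} \right)} \right)} \right)} - -981454 = \left(1068 + 1133 \cdot 10 + \frac{10^{2}}{98}\right) - -981454 = \left(1068 + 11330 + \frac{1}{98} \cdot 100\right) + 981454 = \left(1068 + 11330 + \frac{50}{49}\right) + 981454 = \frac{607552}{49} + 981454 = \frac{48698798}{49}$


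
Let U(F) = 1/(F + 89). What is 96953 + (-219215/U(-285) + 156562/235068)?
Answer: 5061377650943/117534 ≈ 4.3063e+7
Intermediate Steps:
U(F) = 1/(89 + F)
96953 + (-219215/U(-285) + 156562/235068) = 96953 + (-219215/(1/(89 - 285)) + 156562/235068) = 96953 + (-219215/(1/(-196)) + 156562*(1/235068)) = 96953 + (-219215/(-1/196) + 78281/117534) = 96953 + (-219215*(-196) + 78281/117534) = 96953 + (42966140 + 78281/117534) = 96953 + 5049982377041/117534 = 5061377650943/117534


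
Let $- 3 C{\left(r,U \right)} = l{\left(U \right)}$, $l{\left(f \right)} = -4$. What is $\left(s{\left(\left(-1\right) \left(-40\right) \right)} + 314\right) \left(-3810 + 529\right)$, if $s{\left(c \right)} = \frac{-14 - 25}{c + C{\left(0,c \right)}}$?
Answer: $- \frac{127365139}{124} \approx -1.0271 \cdot 10^{6}$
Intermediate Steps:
$C{\left(r,U \right)} = \frac{4}{3}$ ($C{\left(r,U \right)} = \left(- \frac{1}{3}\right) \left(-4\right) = \frac{4}{3}$)
$s{\left(c \right)} = - \frac{39}{\frac{4}{3} + c}$ ($s{\left(c \right)} = \frac{-14 - 25}{c + \frac{4}{3}} = - \frac{39}{\frac{4}{3} + c}$)
$\left(s{\left(\left(-1\right) \left(-40\right) \right)} + 314\right) \left(-3810 + 529\right) = \left(- \frac{117}{4 + 3 \left(\left(-1\right) \left(-40\right)\right)} + 314\right) \left(-3810 + 529\right) = \left(- \frac{117}{4 + 3 \cdot 40} + 314\right) \left(-3281\right) = \left(- \frac{117}{4 + 120} + 314\right) \left(-3281\right) = \left(- \frac{117}{124} + 314\right) \left(-3281\right) = \frac{38819}{124} \left(-3281\right) = - \frac{127365139}{124}$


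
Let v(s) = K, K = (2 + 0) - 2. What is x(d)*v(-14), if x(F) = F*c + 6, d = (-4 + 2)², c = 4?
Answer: 0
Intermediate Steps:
K = 0 (K = 2 - 2 = 0)
v(s) = 0
d = 4 (d = (-2)² = 4)
x(F) = 6 + 4*F (x(F) = F*4 + 6 = 4*F + 6 = 6 + 4*F)
x(d)*v(-14) = (6 + 4*4)*0 = (6 + 16)*0 = 22*0 = 0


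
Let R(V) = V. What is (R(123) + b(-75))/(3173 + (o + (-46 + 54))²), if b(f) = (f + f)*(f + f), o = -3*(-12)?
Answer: 7541/1703 ≈ 4.4281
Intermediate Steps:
o = 36
b(f) = 4*f² (b(f) = (2*f)*(2*f) = 4*f²)
(R(123) + b(-75))/(3173 + (o + (-46 + 54))²) = (123 + 4*(-75)²)/(3173 + (36 + (-46 + 54))²) = (123 + 4*5625)/(3173 + (36 + 8)²) = (123 + 22500)/(3173 + 44²) = 22623/(3173 + 1936) = 22623/5109 = 22623*(1/5109) = 7541/1703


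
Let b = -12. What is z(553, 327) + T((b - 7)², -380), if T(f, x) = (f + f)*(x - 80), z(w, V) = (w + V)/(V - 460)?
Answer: -44172840/133 ≈ -3.3213e+5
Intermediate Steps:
z(w, V) = (V + w)/(-460 + V)
T(f, x) = 2*f*(-80 + x) (T(f, x) = (2*f)*(-80 + x) = 2*f*(-80 + x))
z(553, 327) + T((b - 7)², -380) = (327 + 553)/(-460 + 327) + 2*(-12 - 7)²*(-80 - 380) = 880/(-133) + 2*(-19)²*(-460) = -1/133*880 + 2*361*(-460) = -880/133 - 332120 = -44172840/133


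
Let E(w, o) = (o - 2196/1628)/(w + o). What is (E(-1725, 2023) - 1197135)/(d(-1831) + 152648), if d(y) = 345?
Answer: -72597446399/9277954499 ≈ -7.8247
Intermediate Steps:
E(w, o) = (-549/407 + o)/(o + w) (E(w, o) = (o - 2196*1/1628)/(o + w) = (o - 549/407)/(o + w) = (-549/407 + o)/(o + w))
(E(-1725, 2023) - 1197135)/(d(-1831) + 152648) = ((-549/407 + 2023)/(2023 - 1725) - 1197135)/(345 + 152648) = ((822812/407)/298 - 1197135)/152993 = ((1/298)*(822812/407) - 1197135)*(1/152993) = (411406/60643 - 1197135)*(1/152993) = -72597446399/60643*1/152993 = -72597446399/9277954499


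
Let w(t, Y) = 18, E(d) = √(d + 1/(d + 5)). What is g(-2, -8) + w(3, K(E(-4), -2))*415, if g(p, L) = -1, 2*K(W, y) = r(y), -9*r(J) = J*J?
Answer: 7469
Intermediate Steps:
E(d) = √(d + 1/(5 + d))
r(J) = -J²/9 (r(J) = -J*J/9 = -J²/9)
K(W, y) = -y²/18 (K(W, y) = (-y²/9)/2 = -y²/18)
g(-2, -8) + w(3, K(E(-4), -2))*415 = -1 + 18*415 = -1 + 7470 = 7469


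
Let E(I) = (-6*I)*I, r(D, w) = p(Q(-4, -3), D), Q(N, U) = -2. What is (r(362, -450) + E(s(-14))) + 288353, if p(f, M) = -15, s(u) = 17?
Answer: 286604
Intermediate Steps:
r(D, w) = -15
E(I) = -6*I²
(r(362, -450) + E(s(-14))) + 288353 = (-15 - 6*17²) + 288353 = (-15 - 6*289) + 288353 = (-15 - 1734) + 288353 = -1749 + 288353 = 286604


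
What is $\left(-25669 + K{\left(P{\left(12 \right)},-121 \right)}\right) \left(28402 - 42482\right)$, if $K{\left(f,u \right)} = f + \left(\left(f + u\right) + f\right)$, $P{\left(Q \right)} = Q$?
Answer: $362616320$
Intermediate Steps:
$K{\left(f,u \right)} = u + 3 f$ ($K{\left(f,u \right)} = f + \left(u + 2 f\right) = u + 3 f$)
$\left(-25669 + K{\left(P{\left(12 \right)},-121 \right)}\right) \left(28402 - 42482\right) = \left(-25669 + \left(-121 + 3 \cdot 12\right)\right) \left(28402 - 42482\right) = \left(-25669 + \left(-121 + 36\right)\right) \left(-14080\right) = \left(-25669 - 85\right) \left(-14080\right) = \left(-25754\right) \left(-14080\right) = 362616320$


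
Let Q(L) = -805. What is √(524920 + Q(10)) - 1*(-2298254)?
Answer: 2298254 + 3*√58235 ≈ 2.2990e+6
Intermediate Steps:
√(524920 + Q(10)) - 1*(-2298254) = √(524920 - 805) - 1*(-2298254) = √524115 + 2298254 = 3*√58235 + 2298254 = 2298254 + 3*√58235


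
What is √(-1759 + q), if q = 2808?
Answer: √1049 ≈ 32.388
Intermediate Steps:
√(-1759 + q) = √(-1759 + 2808) = √1049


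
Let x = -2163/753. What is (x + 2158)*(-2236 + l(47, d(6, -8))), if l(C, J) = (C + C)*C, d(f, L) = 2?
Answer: 1180324534/251 ≈ 4.7025e+6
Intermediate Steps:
l(C, J) = 2*C**2 (l(C, J) = (2*C)*C = 2*C**2)
x = -721/251 (x = -2163*1/753 = -721/251 ≈ -2.8725)
(x + 2158)*(-2236 + l(47, d(6, -8))) = (-721/251 + 2158)*(-2236 + 2*47**2) = 540937*(-2236 + 2*2209)/251 = 540937*(-2236 + 4418)/251 = (540937/251)*2182 = 1180324534/251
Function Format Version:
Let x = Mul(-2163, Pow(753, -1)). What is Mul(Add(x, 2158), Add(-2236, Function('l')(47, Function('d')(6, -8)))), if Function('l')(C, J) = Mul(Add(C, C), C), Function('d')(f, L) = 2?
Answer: Rational(1180324534, 251) ≈ 4.7025e+6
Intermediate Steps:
Function('l')(C, J) = Mul(2, Pow(C, 2)) (Function('l')(C, J) = Mul(Mul(2, C), C) = Mul(2, Pow(C, 2)))
x = Rational(-721, 251) (x = Mul(-2163, Rational(1, 753)) = Rational(-721, 251) ≈ -2.8725)
Mul(Add(x, 2158), Add(-2236, Function('l')(47, Function('d')(6, -8)))) = Mul(Add(Rational(-721, 251), 2158), Add(-2236, Mul(2, Pow(47, 2)))) = Mul(Rational(540937, 251), Add(-2236, Mul(2, 2209))) = Mul(Rational(540937, 251), Add(-2236, 4418)) = Mul(Rational(540937, 251), 2182) = Rational(1180324534, 251)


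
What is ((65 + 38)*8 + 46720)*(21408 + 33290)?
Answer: 2600561712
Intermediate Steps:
((65 + 38)*8 + 46720)*(21408 + 33290) = (103*8 + 46720)*54698 = (824 + 46720)*54698 = 47544*54698 = 2600561712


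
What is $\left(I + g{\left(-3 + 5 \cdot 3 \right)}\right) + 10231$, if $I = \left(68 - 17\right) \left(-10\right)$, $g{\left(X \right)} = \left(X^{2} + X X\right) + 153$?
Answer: $10162$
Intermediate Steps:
$g{\left(X \right)} = 153 + 2 X^{2}$ ($g{\left(X \right)} = \left(X^{2} + X^{2}\right) + 153 = 2 X^{2} + 153 = 153 + 2 X^{2}$)
$I = -510$ ($I = 51 \left(-10\right) = -510$)
$\left(I + g{\left(-3 + 5 \cdot 3 \right)}\right) + 10231 = \left(-510 + \left(153 + 2 \left(-3 + 5 \cdot 3\right)^{2}\right)\right) + 10231 = \left(-510 + \left(153 + 2 \left(-3 + 15\right)^{2}\right)\right) + 10231 = \left(-510 + \left(153 + 2 \cdot 12^{2}\right)\right) + 10231 = \left(-510 + \left(153 + 2 \cdot 144\right)\right) + 10231 = \left(-510 + \left(153 + 288\right)\right) + 10231 = \left(-510 + 441\right) + 10231 = -69 + 10231 = 10162$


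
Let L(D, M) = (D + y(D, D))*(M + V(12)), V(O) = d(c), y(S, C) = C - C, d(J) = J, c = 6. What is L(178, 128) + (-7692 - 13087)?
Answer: 3073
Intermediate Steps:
y(S, C) = 0
V(O) = 6
L(D, M) = D*(6 + M) (L(D, M) = (D + 0)*(M + 6) = D*(6 + M))
L(178, 128) + (-7692 - 13087) = 178*(6 + 128) + (-7692 - 13087) = 178*134 - 20779 = 23852 - 20779 = 3073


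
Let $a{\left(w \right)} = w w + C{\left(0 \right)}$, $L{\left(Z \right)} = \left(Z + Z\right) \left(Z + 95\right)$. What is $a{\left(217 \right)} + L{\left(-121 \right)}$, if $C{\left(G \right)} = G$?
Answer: $53381$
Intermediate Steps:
$L{\left(Z \right)} = 2 Z \left(95 + Z\right)$
$a{\left(w \right)} = w^{2}$ ($a{\left(w \right)} = w w + 0 = w^{2} + 0 = w^{2}$)
$a{\left(217 \right)} + L{\left(-121 \right)} = 217^{2} + 2 \left(-121\right) \left(95 - 121\right) = 47089 + 2 \left(-121\right) \left(-26\right) = 47089 + 6292 = 53381$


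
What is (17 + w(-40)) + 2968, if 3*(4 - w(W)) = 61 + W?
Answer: 2982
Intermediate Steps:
w(W) = -49/3 - W/3 (w(W) = 4 - (61 + W)/3 = 4 + (-61/3 - W/3) = -49/3 - W/3)
(17 + w(-40)) + 2968 = (17 + (-49/3 - ⅓*(-40))) + 2968 = (17 + (-49/3 + 40/3)) + 2968 = (17 - 3) + 2968 = 14 + 2968 = 2982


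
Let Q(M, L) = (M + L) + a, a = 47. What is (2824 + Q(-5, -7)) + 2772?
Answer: 5631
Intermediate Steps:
Q(M, L) = 47 + L + M (Q(M, L) = (M + L) + 47 = (L + M) + 47 = 47 + L + M)
(2824 + Q(-5, -7)) + 2772 = (2824 + (47 - 7 - 5)) + 2772 = (2824 + 35) + 2772 = 2859 + 2772 = 5631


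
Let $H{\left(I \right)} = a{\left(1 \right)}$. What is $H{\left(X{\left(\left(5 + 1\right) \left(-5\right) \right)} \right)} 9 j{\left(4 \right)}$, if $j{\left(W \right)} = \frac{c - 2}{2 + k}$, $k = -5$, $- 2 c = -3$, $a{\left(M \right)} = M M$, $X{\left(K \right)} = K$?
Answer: $\frac{3}{2} \approx 1.5$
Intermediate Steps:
$a{\left(M \right)} = M^{2}$
$H{\left(I \right)} = 1$ ($H{\left(I \right)} = 1^{2} = 1$)
$c = \frac{3}{2}$ ($c = \left(- \frac{1}{2}\right) \left(-3\right) = \frac{3}{2} \approx 1.5$)
$j{\left(W \right)} = \frac{1}{6}$ ($j{\left(W \right)} = \frac{\frac{3}{2} - 2}{2 - 5} = - \frac{1}{2 \left(-3\right)} = \left(- \frac{1}{2}\right) \left(- \frac{1}{3}\right) = \frac{1}{6}$)
$H{\left(X{\left(\left(5 + 1\right) \left(-5\right) \right)} \right)} 9 j{\left(4 \right)} = 1 \cdot 9 \cdot \frac{1}{6} = 9 \cdot \frac{1}{6} = \frac{3}{2}$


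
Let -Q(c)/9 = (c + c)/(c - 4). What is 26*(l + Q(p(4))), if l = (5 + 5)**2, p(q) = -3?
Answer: 16796/7 ≈ 2399.4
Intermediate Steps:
Q(c) = -18*c/(-4 + c) (Q(c) = -9*(c + c)/(c - 4) = -9*2*c/(-4 + c) = -18*c/(-4 + c))
l = 100 (l = 10**2 = 100)
26*(l + Q(p(4))) = 26*(100 - 18*(-3)/(-4 - 3)) = 26*(100 - 18*(-3)/(-7)) = 26*(100 - 18*(-3)*(-1/7)) = 26*(100 - 54/7) = 26*(646/7) = 16796/7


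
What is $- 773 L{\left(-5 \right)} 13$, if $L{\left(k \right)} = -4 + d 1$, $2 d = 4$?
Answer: $20098$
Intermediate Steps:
$d = 2$ ($d = \frac{1}{2} \cdot 4 = 2$)
$L{\left(k \right)} = -2$ ($L{\left(k \right)} = -4 + 2 \cdot 1 = -4 + 2 = -2$)
$- 773 L{\left(-5 \right)} 13 = - 773 \left(\left(-2\right) 13\right) = \left(-773\right) \left(-26\right) = 20098$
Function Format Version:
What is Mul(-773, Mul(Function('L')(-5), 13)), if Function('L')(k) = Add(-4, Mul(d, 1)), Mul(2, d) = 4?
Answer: 20098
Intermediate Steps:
d = 2 (d = Mul(Rational(1, 2), 4) = 2)
Function('L')(k) = -2 (Function('L')(k) = Add(-4, Mul(2, 1)) = Add(-4, 2) = -2)
Mul(-773, Mul(Function('L')(-5), 13)) = Mul(-773, Mul(-2, 13)) = Mul(-773, -26) = 20098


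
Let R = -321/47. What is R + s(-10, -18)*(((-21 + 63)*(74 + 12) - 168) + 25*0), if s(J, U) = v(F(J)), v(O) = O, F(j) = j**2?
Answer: 16186479/47 ≈ 3.4439e+5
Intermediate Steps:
s(J, U) = J**2
R = -321/47 (R = -321*1/47 = -321/47 ≈ -6.8298)
R + s(-10, -18)*(((-21 + 63)*(74 + 12) - 168) + 25*0) = -321/47 + (-10)**2*(((-21 + 63)*(74 + 12) - 168) + 25*0) = -321/47 + 100*((42*86 - 168) + 0) = -321/47 + 100*((3612 - 168) + 0) = -321/47 + 100*(3444 + 0) = -321/47 + 100*3444 = -321/47 + 344400 = 16186479/47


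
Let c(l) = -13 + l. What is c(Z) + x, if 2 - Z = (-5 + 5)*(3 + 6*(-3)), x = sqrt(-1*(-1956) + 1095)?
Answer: -11 + 3*sqrt(339) ≈ 44.236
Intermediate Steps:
x = 3*sqrt(339) (x = sqrt(1956 + 1095) = sqrt(3051) = 3*sqrt(339) ≈ 55.236)
Z = 2 (Z = 2 - (-5 + 5)*(3 + 6*(-3)) = 2 - 0*(3 - 18) = 2 - 0*(-15) = 2 - 1*0 = 2 + 0 = 2)
c(Z) + x = (-13 + 2) + 3*sqrt(339) = -11 + 3*sqrt(339)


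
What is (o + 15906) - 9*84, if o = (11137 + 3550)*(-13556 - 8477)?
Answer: -323583521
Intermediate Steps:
o = -323598671 (o = 14687*(-22033) = -323598671)
(o + 15906) - 9*84 = (-323598671 + 15906) - 9*84 = -323582765 - 756 = -323583521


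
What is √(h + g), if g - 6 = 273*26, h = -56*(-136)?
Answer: 8*√230 ≈ 121.33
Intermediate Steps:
h = 7616
g = 7104 (g = 6 + 273*26 = 6 + 7098 = 7104)
√(h + g) = √(7616 + 7104) = √14720 = 8*√230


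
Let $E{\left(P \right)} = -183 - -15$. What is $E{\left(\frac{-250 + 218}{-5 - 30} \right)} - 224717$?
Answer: $-224885$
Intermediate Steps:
$E{\left(P \right)} = -168$ ($E{\left(P \right)} = -183 + 15 = -168$)
$E{\left(\frac{-250 + 218}{-5 - 30} \right)} - 224717 = -168 - 224717 = -224885$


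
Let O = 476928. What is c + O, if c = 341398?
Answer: 818326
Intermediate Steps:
c + O = 341398 + 476928 = 818326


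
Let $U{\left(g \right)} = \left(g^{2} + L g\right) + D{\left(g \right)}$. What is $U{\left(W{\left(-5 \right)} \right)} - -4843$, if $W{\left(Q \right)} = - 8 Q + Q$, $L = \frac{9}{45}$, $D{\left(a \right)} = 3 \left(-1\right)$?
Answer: $6072$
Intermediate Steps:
$D{\left(a \right)} = -3$
$L = \frac{1}{5}$ ($L = 9 \cdot \frac{1}{45} = \frac{1}{5} \approx 0.2$)
$W{\left(Q \right)} = - 7 Q$
$U{\left(g \right)} = -3 + g^{2} + \frac{g}{5}$ ($U{\left(g \right)} = \left(g^{2} + \frac{g}{5}\right) - 3 = -3 + g^{2} + \frac{g}{5}$)
$U{\left(W{\left(-5 \right)} \right)} - -4843 = \left(-3 + \left(\left(-7\right) \left(-5\right)\right)^{2} + \frac{\left(-7\right) \left(-5\right)}{5}\right) - -4843 = \left(-3 + 35^{2} + \frac{1}{5} \cdot 35\right) + 4843 = \left(-3 + 1225 + 7\right) + 4843 = 1229 + 4843 = 6072$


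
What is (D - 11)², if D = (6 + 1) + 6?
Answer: 4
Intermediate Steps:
D = 13 (D = 7 + 6 = 13)
(D - 11)² = (13 - 11)² = 2² = 4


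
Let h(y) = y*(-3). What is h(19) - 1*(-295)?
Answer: 238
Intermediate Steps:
h(y) = -3*y
h(19) - 1*(-295) = -3*19 - 1*(-295) = -57 + 295 = 238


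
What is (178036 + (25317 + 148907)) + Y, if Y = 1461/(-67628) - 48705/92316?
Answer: 91633639128211/260131102 ≈ 3.5226e+5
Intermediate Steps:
Y = -142862309/260131102 (Y = 1461*(-1/67628) - 48705*1/92316 = -1461/67628 - 16235/30772 = -142862309/260131102 ≈ -0.54919)
(178036 + (25317 + 148907)) + Y = (178036 + (25317 + 148907)) - 142862309/260131102 = (178036 + 174224) - 142862309/260131102 = 352260 - 142862309/260131102 = 91633639128211/260131102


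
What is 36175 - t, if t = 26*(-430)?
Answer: 47355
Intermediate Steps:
t = -11180
36175 - t = 36175 - 1*(-11180) = 36175 + 11180 = 47355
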